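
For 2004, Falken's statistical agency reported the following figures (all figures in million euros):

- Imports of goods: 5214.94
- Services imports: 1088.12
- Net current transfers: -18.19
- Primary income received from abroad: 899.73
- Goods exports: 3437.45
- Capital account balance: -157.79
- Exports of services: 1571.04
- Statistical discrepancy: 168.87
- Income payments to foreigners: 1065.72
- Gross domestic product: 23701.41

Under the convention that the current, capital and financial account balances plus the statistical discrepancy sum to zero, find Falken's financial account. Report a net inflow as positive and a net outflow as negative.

Goods balance = 3437.45 - 5214.94 = -1777.49
Services balance = 1571.04 - 1088.12 = 482.92
Trade balance (goods + services) = -1777.49 + 482.92 = -1294.57
Net primary income = 899.73 - 1065.72 = -165.99
Net secondary income = -18.19
Current account = -1294.57 + (-165.99) + (-18.19) = -1478.75
Financial account = -(-1478.75 + (-157.79) + 168.87) = 1467.67

1467.67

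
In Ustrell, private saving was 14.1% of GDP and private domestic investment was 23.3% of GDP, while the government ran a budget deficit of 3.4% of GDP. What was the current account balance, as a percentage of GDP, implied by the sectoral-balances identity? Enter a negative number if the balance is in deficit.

By the sectoral-balances identity, CA = (S_private - I) + (T - G).
Private balance = 14.1 - 23.3 = -9.2
Government balance (T - G) = -3.4
CA = -9.2 + (-3.4) = -12.6

-12.6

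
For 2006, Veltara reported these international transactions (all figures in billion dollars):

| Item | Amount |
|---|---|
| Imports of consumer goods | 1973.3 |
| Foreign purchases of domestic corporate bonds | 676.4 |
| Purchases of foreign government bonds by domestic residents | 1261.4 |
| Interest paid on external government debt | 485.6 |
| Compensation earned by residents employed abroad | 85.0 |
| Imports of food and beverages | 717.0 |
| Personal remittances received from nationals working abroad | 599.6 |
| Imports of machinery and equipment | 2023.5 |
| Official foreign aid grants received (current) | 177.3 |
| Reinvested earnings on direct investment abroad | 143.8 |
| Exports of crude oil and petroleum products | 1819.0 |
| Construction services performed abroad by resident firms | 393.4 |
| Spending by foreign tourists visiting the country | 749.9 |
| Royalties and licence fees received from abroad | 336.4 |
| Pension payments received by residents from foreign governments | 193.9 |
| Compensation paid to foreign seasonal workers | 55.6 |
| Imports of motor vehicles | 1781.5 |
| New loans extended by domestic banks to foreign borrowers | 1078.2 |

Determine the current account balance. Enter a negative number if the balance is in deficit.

-2538.2

Goods: -2023.5 + 1819.0 - 717.0 - 1973.3 - 1781.5 = -4676.3
Services: 393.4 + 336.4 + 749.9 = 1479.7
Primary income: 143.8 - 55.6 + 85.0 - 485.6 = -312.4
Secondary income: 177.3 + 193.9 + 599.6 = 970.8
Current account = (-4676.3) + 1479.7 + (-312.4) + 970.8 = -2538.2
(Excluded from the current account — financial account: foreign purchases of domestic corporate bonds 676.4, purchases of foreign government bonds by domestic residents 1261.4, new loans extended by domestic banks to foreign borrowers 1078.2.)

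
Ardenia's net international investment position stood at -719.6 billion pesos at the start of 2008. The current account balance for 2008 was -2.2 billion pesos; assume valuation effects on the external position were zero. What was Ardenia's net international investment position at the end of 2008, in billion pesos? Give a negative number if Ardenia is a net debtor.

-721.8

With no valuation effects, change in NIIP = current account = -2.2
End-of-year NIIP = -719.6 + (-2.2) = -721.8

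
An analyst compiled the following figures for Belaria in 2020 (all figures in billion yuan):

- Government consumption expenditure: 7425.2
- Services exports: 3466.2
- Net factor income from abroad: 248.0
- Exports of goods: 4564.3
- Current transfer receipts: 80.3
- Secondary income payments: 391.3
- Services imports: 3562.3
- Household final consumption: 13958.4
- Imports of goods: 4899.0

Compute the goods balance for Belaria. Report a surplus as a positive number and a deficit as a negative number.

-334.7

Goods balance = 4564.3 - 4899.0 = -334.7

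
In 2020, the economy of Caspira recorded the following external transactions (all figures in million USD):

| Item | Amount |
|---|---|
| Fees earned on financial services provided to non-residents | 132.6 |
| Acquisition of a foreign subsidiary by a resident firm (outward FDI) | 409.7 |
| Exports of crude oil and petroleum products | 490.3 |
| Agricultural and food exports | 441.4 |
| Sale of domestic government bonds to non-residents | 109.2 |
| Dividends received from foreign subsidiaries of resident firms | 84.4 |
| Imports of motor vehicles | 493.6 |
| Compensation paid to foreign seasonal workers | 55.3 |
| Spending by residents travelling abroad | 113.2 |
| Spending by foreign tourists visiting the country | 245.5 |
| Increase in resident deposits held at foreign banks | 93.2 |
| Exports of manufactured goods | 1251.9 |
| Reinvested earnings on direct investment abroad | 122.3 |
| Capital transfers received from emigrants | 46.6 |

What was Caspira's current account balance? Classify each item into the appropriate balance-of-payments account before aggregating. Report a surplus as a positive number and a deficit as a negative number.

Goods: -493.6 + 490.3 + 441.4 + 1251.9 = 1690.0
Services: 245.5 + 132.6 - 113.2 = 264.9
Primary income: 122.3 - 55.3 + 84.4 = 151.4
Current account = 1690.0 + 264.9 + 151.4 = 2106.3
(Excluded from the current account — financial account: acquisition of a foreign subsidiary by a resident firm (outward FDI) 409.7, sale of domestic government bonds to non-residents 109.2, increase in resident deposits held at foreign banks 93.2; capital account: capital transfers received from emigrants 46.6.)

2106.3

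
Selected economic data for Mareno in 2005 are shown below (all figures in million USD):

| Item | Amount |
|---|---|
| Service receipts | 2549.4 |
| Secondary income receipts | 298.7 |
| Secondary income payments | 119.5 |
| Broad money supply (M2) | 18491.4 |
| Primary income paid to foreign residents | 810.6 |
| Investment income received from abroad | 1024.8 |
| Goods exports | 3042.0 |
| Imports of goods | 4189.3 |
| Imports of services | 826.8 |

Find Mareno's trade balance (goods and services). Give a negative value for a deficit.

575.3

Goods balance = 3042.0 - 4189.3 = -1147.3
Services balance = 2549.4 - 826.8 = 1722.6
Trade balance (goods + services) = -1147.3 + 1722.6 = 575.3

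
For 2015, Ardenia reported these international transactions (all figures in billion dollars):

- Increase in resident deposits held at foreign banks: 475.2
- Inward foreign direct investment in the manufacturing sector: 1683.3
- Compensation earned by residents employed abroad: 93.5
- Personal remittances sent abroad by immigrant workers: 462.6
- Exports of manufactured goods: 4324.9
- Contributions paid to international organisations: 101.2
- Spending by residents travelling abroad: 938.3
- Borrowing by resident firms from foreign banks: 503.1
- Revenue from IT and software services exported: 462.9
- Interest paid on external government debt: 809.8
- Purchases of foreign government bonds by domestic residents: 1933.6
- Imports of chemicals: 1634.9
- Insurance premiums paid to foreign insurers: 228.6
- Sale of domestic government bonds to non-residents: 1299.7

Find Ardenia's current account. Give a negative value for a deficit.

Goods: 4324.9 - 1634.9 = 2690.0
Services: -228.6 - 938.3 + 462.9 = -704.0
Primary income: -809.8 + 93.5 = -716.3
Secondary income: -101.2 - 462.6 = -563.8
Current account = 2690.0 + (-704.0) + (-716.3) + (-563.8) = 705.9
(Excluded from the current account — financial account: increase in resident deposits held at foreign banks 475.2, inward foreign direct investment in the manufacturing sector 1683.3, borrowing by resident firms from foreign banks 503.1, purchases of foreign government bonds by domestic residents 1933.6, sale of domestic government bonds to non-residents 1299.7.)

705.9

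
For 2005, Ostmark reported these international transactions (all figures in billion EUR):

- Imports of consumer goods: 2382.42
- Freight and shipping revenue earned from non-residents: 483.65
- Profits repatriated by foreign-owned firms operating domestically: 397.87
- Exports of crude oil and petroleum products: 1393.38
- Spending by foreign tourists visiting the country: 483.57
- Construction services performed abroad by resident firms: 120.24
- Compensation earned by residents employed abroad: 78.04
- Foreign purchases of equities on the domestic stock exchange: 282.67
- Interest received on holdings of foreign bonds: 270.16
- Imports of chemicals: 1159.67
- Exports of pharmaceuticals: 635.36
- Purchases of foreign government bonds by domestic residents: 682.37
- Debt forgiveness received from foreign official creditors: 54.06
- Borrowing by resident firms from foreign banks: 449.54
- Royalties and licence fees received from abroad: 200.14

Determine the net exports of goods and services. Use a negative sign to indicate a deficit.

-225.75

Goods: 635.36 - 2382.42 - 1159.67 + 1393.38 = -1513.35
Services: 120.24 + 483.65 + 483.57 + 200.14 = 1287.60
Trade balance = -1513.35 + 1287.60 = -225.75
(Excluded from the trade balance — primary income: profits repatriated by foreign-owned firms operating domestically 397.87, compensation earned by residents employed abroad 78.04, interest received on holdings of foreign bonds 270.16; financial account: foreign purchases of equities on the domestic stock exchange 282.67, purchases of foreign government bonds by domestic residents 682.37, borrowing by resident firms from foreign banks 449.54; capital account: debt forgiveness received from foreign official creditors 54.06.)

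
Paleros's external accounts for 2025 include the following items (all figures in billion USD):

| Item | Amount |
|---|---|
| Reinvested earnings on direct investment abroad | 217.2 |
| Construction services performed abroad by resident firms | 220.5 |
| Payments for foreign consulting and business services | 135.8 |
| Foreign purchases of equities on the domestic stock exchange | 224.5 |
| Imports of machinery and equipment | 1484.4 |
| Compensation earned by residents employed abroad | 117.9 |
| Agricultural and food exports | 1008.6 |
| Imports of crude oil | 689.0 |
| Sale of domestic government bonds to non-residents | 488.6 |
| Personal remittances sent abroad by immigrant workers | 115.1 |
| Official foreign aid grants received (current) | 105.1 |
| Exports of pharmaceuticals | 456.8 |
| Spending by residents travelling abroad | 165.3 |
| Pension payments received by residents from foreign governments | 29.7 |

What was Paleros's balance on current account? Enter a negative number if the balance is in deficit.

Goods: 1008.6 + 456.8 - 1484.4 - 689.0 = -708.0
Services: -135.8 + 220.5 - 165.3 = -80.6
Primary income: 217.2 + 117.9 = 335.1
Secondary income: 29.7 + 105.1 - 115.1 = 19.7
Current account = (-708.0) + (-80.6) + 335.1 + 19.7 = -433.8
(Excluded from the current account — financial account: foreign purchases of equities on the domestic stock exchange 224.5, sale of domestic government bonds to non-residents 488.6.)

-433.8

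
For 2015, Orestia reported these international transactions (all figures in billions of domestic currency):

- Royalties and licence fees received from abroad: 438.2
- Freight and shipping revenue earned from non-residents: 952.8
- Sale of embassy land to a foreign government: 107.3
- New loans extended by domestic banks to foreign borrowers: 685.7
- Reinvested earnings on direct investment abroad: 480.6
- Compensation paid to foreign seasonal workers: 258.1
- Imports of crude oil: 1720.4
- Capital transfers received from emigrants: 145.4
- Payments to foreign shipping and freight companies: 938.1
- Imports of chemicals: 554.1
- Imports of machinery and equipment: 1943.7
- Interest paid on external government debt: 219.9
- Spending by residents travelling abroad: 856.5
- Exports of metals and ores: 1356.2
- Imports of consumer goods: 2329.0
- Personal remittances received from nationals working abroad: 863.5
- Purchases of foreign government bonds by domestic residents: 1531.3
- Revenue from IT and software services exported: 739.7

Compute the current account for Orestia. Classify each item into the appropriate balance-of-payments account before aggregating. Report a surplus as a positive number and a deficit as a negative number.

-3988.8

Goods: 1356.2 - 1720.4 - 2329.0 - 1943.7 - 554.1 = -5191.0
Services: 952.8 - 856.5 + 739.7 + 438.2 - 938.1 = 336.1
Primary income: -258.1 + 480.6 - 219.9 = 2.6
Secondary income: 863.5
Current account = (-5191.0) + 336.1 + 2.6 + 863.5 = -3988.8
(Excluded from the current account — capital account: sale of embassy land to a foreign government 107.3, capital transfers received from emigrants 145.4; financial account: new loans extended by domestic banks to foreign borrowers 685.7, purchases of foreign government bonds by domestic residents 1531.3.)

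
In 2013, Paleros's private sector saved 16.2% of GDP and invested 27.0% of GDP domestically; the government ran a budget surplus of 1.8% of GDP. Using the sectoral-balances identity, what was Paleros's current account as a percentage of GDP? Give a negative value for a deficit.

By the sectoral-balances identity, CA = (S_private - I) + (T - G).
Private balance = 16.2 - 27.0 = -10.8
Government balance (T - G) = 1.8
CA = -10.8 + 1.8 = -9.0

-9.0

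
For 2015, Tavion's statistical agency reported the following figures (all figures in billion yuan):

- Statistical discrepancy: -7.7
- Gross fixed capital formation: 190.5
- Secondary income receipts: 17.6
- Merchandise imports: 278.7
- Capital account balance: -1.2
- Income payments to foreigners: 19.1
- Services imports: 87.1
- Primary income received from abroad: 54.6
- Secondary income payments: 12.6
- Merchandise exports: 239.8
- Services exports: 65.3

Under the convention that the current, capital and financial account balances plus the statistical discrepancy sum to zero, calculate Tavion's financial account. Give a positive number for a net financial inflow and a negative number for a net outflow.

Goods balance = 239.8 - 278.7 = -38.9
Services balance = 65.3 - 87.1 = -21.8
Trade balance (goods + services) = -38.9 + (-21.8) = -60.7
Net primary income = 54.6 - 19.1 = 35.5
Net secondary income = 17.6 - 12.6 = 5.0
Current account = -60.7 + 35.5 + 5.0 = -20.2
Financial account = -(-20.2 + (-1.2) + (-7.7)) = 29.1

29.1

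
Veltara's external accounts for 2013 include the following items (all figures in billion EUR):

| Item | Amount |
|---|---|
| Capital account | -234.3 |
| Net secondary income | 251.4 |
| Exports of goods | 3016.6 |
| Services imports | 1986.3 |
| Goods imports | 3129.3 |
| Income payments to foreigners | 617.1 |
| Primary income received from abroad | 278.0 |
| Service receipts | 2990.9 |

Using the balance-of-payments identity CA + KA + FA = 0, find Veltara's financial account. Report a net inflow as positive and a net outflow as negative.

Goods balance = 3016.6 - 3129.3 = -112.7
Services balance = 2990.9 - 1986.3 = 1004.6
Trade balance (goods + services) = -112.7 + 1004.6 = 891.9
Net primary income = 278.0 - 617.1 = -339.1
Net secondary income = 251.4
Current account = 891.9 + (-339.1) + 251.4 = 804.2
Financial account = -(804.2 + (-234.3)) = -569.9

-569.9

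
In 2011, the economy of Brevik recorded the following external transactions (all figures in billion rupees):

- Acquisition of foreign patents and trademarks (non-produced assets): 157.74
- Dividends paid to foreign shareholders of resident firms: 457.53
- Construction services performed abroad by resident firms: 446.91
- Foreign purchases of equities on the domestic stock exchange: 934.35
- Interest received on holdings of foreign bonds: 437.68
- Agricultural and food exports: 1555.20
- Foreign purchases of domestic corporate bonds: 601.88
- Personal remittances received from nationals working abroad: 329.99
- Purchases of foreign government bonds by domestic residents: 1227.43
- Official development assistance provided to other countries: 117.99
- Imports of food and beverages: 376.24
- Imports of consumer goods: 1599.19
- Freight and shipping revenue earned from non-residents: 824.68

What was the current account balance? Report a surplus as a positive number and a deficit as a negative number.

Goods: -376.24 + 1555.20 - 1599.19 = -420.23
Services: 446.91 + 824.68 = 1271.59
Primary income: 437.68 - 457.53 = -19.85
Secondary income: 329.99 - 117.99 = 212.00
Current account = (-420.23) + 1271.59 + (-19.85) + 212.00 = 1043.51
(Excluded from the current account — capital account: acquisition of foreign patents and trademarks (non-produced assets) 157.74; financial account: foreign purchases of equities on the domestic stock exchange 934.35, foreign purchases of domestic corporate bonds 601.88, purchases of foreign government bonds by domestic residents 1227.43.)

1043.51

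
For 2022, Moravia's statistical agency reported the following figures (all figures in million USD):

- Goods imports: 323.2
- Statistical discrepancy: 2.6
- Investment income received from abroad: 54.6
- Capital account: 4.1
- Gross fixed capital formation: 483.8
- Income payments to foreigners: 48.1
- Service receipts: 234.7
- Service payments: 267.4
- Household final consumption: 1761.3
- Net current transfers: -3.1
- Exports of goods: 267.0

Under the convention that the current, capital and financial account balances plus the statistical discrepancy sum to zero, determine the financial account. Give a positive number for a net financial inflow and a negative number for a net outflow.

78.8

Goods balance = 267.0 - 323.2 = -56.2
Services balance = 234.7 - 267.4 = -32.7
Trade balance (goods + services) = -56.2 + (-32.7) = -88.9
Net primary income = 54.6 - 48.1 = 6.5
Net secondary income = -3.1
Current account = -88.9 + 6.5 + (-3.1) = -85.5
Financial account = -(-85.5 + 4.1 + 2.6) = 78.8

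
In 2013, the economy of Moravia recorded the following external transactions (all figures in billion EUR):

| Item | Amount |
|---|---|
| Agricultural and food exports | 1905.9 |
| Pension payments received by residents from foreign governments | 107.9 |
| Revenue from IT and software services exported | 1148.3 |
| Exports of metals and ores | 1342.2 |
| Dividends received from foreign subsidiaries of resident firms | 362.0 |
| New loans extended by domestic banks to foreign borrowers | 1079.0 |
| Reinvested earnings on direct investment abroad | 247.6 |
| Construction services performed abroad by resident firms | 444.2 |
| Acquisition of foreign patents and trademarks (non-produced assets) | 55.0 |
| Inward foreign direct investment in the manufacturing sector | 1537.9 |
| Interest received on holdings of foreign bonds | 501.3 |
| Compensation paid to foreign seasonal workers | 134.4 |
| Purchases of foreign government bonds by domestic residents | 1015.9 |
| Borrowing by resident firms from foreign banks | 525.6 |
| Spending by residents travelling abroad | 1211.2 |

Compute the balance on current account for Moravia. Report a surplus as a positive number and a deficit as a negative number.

4713.8

Goods: 1905.9 + 1342.2 = 3248.1
Services: 1148.3 - 1211.2 + 444.2 = 381.3
Primary income: 362.0 + 247.6 - 134.4 + 501.3 = 976.5
Secondary income: 107.9
Current account = 3248.1 + 381.3 + 976.5 + 107.9 = 4713.8
(Excluded from the current account — financial account: new loans extended by domestic banks to foreign borrowers 1079.0, inward foreign direct investment in the manufacturing sector 1537.9, purchases of foreign government bonds by domestic residents 1015.9, borrowing by resident firms from foreign banks 525.6; capital account: acquisition of foreign patents and trademarks (non-produced assets) 55.0.)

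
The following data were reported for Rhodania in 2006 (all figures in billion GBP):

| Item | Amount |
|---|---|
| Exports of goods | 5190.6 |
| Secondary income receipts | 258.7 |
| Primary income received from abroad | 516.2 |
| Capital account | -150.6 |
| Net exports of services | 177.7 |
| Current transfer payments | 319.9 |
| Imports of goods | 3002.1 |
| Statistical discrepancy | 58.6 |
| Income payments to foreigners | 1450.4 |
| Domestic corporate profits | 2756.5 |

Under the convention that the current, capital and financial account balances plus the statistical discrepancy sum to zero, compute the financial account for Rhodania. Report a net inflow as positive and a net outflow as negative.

Goods balance = 5190.6 - 3002.1 = 2188.5
Services balance = 177.7
Trade balance (goods + services) = 2188.5 + 177.7 = 2366.2
Net primary income = 516.2 - 1450.4 = -934.2
Net secondary income = 258.7 - 319.9 = -61.2
Current account = 2366.2 + (-934.2) + (-61.2) = 1370.8
Financial account = -(1370.8 + (-150.6) + 58.6) = -1278.8

-1278.8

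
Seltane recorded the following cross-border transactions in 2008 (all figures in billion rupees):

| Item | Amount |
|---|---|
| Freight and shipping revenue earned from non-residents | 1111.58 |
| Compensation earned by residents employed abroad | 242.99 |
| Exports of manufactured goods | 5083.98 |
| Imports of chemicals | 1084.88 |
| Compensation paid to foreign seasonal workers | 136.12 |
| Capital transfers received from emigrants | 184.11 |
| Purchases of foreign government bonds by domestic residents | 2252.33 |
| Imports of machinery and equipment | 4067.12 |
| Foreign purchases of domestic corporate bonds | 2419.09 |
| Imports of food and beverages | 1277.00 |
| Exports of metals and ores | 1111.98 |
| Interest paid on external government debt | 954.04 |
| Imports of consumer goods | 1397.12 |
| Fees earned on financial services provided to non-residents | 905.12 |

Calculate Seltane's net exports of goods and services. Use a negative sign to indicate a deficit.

Goods: -1277.00 - 4067.12 + 5083.98 - 1084.88 + 1111.98 - 1397.12 = -1630.16
Services: 1111.58 + 905.12 = 2016.70
Trade balance = -1630.16 + 2016.70 = 386.54
(Excluded from the trade balance — primary income: compensation earned by residents employed abroad 242.99, compensation paid to foreign seasonal workers 136.12, interest paid on external government debt 954.04; capital account: capital transfers received from emigrants 184.11; financial account: purchases of foreign government bonds by domestic residents 2252.33, foreign purchases of domestic corporate bonds 2419.09.)

386.54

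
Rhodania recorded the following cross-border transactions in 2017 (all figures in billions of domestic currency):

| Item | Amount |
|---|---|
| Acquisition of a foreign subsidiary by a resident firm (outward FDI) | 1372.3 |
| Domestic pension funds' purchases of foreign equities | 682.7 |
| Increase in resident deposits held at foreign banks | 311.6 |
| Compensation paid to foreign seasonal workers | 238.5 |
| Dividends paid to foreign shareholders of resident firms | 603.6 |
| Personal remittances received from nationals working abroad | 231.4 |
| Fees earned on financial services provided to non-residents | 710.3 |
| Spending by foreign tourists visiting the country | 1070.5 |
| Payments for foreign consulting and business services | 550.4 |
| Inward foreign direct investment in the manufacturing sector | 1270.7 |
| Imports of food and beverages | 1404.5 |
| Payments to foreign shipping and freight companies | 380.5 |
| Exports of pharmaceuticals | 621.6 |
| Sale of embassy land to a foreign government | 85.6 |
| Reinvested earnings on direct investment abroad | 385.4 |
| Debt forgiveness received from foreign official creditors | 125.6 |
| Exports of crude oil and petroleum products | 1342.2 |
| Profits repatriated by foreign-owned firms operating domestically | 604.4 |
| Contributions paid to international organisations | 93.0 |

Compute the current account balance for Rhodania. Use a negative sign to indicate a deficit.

Goods: -1404.5 + 621.6 + 1342.2 = 559.3
Services: 1070.5 - 550.4 + 710.3 - 380.5 = 849.9
Primary income: -603.6 - 604.4 - 238.5 + 385.4 = -1061.1
Secondary income: 231.4 - 93.0 = 138.4
Current account = 559.3 + 849.9 + (-1061.1) + 138.4 = 486.5
(Excluded from the current account — financial account: acquisition of a foreign subsidiary by a resident firm (outward FDI) 1372.3, domestic pension funds' purchases of foreign equities 682.7, increase in resident deposits held at foreign banks 311.6, inward foreign direct investment in the manufacturing sector 1270.7; capital account: sale of embassy land to a foreign government 85.6, debt forgiveness received from foreign official creditors 125.6.)

486.5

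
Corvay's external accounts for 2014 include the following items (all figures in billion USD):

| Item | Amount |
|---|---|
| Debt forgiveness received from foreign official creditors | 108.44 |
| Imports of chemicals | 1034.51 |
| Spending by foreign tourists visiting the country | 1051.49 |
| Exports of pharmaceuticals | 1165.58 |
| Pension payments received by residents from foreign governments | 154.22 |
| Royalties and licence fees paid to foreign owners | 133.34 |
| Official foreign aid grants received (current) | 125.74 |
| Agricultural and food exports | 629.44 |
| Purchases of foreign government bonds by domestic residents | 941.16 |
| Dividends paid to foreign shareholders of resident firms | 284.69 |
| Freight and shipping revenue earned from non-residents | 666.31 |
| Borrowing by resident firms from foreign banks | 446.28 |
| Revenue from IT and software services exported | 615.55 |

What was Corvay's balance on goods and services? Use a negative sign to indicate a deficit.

Goods: 629.44 + 1165.58 - 1034.51 = 760.51
Services: 1051.49 + 666.31 - 133.34 + 615.55 = 2200.01
Trade balance = 760.51 + 2200.01 = 2960.52
(Excluded from the trade balance — capital account: debt forgiveness received from foreign official creditors 108.44; secondary income: pension payments received by residents from foreign governments 154.22, official foreign aid grants received (current) 125.74; financial account: purchases of foreign government bonds by domestic residents 941.16, borrowing by resident firms from foreign banks 446.28; primary income: dividends paid to foreign shareholders of resident firms 284.69.)

2960.52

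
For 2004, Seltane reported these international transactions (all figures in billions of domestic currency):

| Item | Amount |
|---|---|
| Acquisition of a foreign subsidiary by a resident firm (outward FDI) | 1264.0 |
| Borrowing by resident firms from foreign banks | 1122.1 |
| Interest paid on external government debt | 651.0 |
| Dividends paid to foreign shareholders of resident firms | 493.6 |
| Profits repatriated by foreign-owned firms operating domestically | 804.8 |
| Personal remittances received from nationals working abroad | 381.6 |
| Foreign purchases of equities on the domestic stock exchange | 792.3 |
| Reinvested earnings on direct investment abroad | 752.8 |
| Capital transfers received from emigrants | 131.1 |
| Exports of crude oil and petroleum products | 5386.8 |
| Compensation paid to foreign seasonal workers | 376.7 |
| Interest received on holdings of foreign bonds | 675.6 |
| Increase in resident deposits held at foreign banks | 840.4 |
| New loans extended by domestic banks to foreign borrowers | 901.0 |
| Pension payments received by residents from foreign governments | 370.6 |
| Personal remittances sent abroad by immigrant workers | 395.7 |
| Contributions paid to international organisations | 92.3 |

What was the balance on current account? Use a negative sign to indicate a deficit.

Goods: 5386.8
Primary income: -804.8 - 376.7 + 752.8 + 675.6 - 493.6 - 651.0 = -897.7
Secondary income: -395.7 + 370.6 - 92.3 + 381.6 = 264.2
Current account = 5386.8 + (-897.7) + 264.2 = 4753.3
(Excluded from the current account — financial account: acquisition of a foreign subsidiary by a resident firm (outward FDI) 1264.0, borrowing by resident firms from foreign banks 1122.1, foreign purchases of equities on the domestic stock exchange 792.3, increase in resident deposits held at foreign banks 840.4, new loans extended by domestic banks to foreign borrowers 901.0; capital account: capital transfers received from emigrants 131.1.)

4753.3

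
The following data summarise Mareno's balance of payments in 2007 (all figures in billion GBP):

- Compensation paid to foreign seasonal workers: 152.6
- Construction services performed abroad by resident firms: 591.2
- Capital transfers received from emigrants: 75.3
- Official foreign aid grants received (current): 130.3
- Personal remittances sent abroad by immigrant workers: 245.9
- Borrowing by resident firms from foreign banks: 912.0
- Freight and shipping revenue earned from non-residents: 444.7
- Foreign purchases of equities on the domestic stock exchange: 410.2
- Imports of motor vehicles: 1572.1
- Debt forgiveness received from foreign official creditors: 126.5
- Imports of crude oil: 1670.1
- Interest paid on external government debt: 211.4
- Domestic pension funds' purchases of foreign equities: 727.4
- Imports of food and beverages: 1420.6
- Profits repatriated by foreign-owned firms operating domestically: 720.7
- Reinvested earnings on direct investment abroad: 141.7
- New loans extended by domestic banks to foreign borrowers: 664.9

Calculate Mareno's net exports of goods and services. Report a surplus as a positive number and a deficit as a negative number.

-3626.9

Goods: -1670.1 - 1572.1 - 1420.6 = -4662.8
Services: 591.2 + 444.7 = 1035.9
Trade balance = -4662.8 + 1035.9 = -3626.9
(Excluded from the trade balance — primary income: compensation paid to foreign seasonal workers 152.6, interest paid on external government debt 211.4, profits repatriated by foreign-owned firms operating domestically 720.7, reinvested earnings on direct investment abroad 141.7; capital account: capital transfers received from emigrants 75.3, debt forgiveness received from foreign official creditors 126.5; secondary income: official foreign aid grants received (current) 130.3, personal remittances sent abroad by immigrant workers 245.9; financial account: borrowing by resident firms from foreign banks 912.0, foreign purchases of equities on the domestic stock exchange 410.2, domestic pension funds' purchases of foreign equities 727.4, new loans extended by domestic banks to foreign borrowers 664.9.)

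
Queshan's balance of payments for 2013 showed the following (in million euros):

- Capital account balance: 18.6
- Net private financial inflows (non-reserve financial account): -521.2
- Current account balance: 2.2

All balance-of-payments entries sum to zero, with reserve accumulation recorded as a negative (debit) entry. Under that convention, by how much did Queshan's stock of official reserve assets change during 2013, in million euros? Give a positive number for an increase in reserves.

Official reserve transactions balance = -(2.2 + 18.6 + (-521.2)) = 500.4
An accumulation of reserves is recorded as a debit (negative entry), so the change in the stock of reserves is the negative of that balance.
Change in official reserves = -(500.4) = -500.4

-500.4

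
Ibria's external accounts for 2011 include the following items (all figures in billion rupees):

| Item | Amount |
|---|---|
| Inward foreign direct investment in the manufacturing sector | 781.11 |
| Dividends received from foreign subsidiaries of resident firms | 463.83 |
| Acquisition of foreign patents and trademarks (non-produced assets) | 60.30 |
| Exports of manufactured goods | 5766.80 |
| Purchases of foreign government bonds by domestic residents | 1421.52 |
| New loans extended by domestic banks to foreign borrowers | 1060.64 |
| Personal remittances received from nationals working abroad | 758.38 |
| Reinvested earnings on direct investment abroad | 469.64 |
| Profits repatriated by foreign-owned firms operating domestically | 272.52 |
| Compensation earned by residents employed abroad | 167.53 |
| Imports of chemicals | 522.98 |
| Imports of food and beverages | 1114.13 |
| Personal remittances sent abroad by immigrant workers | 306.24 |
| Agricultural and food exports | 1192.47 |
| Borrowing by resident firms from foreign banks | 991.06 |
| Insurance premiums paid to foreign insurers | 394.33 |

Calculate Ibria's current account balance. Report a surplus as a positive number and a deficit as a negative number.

Goods: -1114.13 + 5766.80 - 522.98 + 1192.47 = 5322.16
Services: -394.33
Primary income: 167.53 + 463.83 - 272.52 + 469.64 = 828.48
Secondary income: 758.38 - 306.24 = 452.14
Current account = 5322.16 + (-394.33) + 828.48 + 452.14 = 6208.45
(Excluded from the current account — financial account: inward foreign direct investment in the manufacturing sector 781.11, purchases of foreign government bonds by domestic residents 1421.52, new loans extended by domestic banks to foreign borrowers 1060.64, borrowing by resident firms from foreign banks 991.06; capital account: acquisition of foreign patents and trademarks (non-produced assets) 60.30.)

6208.45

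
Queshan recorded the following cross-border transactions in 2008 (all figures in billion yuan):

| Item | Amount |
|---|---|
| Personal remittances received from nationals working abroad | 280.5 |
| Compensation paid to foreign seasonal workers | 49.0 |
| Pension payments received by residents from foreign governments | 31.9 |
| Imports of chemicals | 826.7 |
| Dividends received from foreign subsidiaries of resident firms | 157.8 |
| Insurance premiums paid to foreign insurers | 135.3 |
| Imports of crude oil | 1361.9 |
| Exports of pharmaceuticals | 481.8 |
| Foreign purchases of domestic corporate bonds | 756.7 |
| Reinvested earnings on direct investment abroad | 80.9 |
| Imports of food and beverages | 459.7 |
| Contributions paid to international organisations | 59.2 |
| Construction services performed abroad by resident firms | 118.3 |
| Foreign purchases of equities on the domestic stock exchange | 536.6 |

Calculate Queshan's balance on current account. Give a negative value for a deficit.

-1740.6

Goods: -1361.9 + 481.8 - 826.7 - 459.7 = -2166.5
Services: 118.3 - 135.3 = -17.0
Primary income: 157.8 - 49.0 + 80.9 = 189.7
Secondary income: 280.5 + 31.9 - 59.2 = 253.2
Current account = (-2166.5) + (-17.0) + 189.7 + 253.2 = -1740.6
(Excluded from the current account — financial account: foreign purchases of domestic corporate bonds 756.7, foreign purchases of equities on the domestic stock exchange 536.6.)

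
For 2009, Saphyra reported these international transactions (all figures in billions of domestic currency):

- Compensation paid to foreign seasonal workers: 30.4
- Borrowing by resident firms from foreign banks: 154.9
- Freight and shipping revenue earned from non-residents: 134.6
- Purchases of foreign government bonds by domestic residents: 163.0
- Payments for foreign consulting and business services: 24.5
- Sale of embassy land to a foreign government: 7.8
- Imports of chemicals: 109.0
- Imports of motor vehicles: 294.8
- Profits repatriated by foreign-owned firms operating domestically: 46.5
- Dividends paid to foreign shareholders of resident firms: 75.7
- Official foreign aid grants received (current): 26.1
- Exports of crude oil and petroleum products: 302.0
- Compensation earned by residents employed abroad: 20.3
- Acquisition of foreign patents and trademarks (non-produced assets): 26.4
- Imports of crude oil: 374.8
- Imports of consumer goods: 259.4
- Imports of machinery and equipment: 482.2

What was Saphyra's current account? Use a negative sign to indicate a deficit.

Goods: -294.8 - 109.0 - 482.2 + 302.0 - 374.8 - 259.4 = -1218.2
Services: -24.5 + 134.6 = 110.1
Primary income: -46.5 + 20.3 - 75.7 - 30.4 = -132.3
Secondary income: 26.1
Current account = (-1218.2) + 110.1 + (-132.3) + 26.1 = -1214.3
(Excluded from the current account — financial account: borrowing by resident firms from foreign banks 154.9, purchases of foreign government bonds by domestic residents 163.0; capital account: sale of embassy land to a foreign government 7.8, acquisition of foreign patents and trademarks (non-produced assets) 26.4.)

-1214.3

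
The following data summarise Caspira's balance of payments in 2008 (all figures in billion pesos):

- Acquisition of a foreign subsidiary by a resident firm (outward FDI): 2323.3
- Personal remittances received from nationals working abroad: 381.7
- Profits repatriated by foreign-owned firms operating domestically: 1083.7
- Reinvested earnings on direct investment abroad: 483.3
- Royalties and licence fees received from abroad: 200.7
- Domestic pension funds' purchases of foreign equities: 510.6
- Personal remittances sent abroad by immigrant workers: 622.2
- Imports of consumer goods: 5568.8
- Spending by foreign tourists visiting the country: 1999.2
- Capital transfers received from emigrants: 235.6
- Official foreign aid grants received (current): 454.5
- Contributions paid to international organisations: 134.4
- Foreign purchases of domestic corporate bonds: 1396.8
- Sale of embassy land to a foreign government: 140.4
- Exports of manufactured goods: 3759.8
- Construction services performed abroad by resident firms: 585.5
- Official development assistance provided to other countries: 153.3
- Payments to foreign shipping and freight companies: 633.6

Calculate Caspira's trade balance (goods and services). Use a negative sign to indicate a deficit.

Goods: -5568.8 + 3759.8 = -1809.0
Services: 585.5 + 1999.2 - 633.6 + 200.7 = 2151.8
Trade balance = -1809.0 + 2151.8 = 342.8
(Excluded from the trade balance — financial account: acquisition of a foreign subsidiary by a resident firm (outward FDI) 2323.3, domestic pension funds' purchases of foreign equities 510.6, foreign purchases of domestic corporate bonds 1396.8; secondary income: personal remittances received from nationals working abroad 381.7, personal remittances sent abroad by immigrant workers 622.2, official foreign aid grants received (current) 454.5, contributions paid to international organisations 134.4, official development assistance provided to other countries 153.3; primary income: profits repatriated by foreign-owned firms operating domestically 1083.7, reinvested earnings on direct investment abroad 483.3; capital account: capital transfers received from emigrants 235.6, sale of embassy land to a foreign government 140.4.)

342.8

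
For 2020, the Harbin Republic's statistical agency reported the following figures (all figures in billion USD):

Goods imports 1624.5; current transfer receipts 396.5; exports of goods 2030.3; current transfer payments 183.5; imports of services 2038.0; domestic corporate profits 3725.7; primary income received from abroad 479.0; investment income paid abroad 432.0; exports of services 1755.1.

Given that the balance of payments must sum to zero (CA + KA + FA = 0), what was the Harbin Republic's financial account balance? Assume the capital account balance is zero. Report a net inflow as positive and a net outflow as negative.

Goods balance = 2030.3 - 1624.5 = 405.8
Services balance = 1755.1 - 2038.0 = -282.9
Trade balance (goods + services) = 405.8 + (-282.9) = 122.9
Net primary income = 479.0 - 432.0 = 47.0
Net secondary income = 396.5 - 183.5 = 213.0
Current account = 122.9 + 47.0 + 213.0 = 382.9
Financial account = -(382.9) = -382.9

-382.9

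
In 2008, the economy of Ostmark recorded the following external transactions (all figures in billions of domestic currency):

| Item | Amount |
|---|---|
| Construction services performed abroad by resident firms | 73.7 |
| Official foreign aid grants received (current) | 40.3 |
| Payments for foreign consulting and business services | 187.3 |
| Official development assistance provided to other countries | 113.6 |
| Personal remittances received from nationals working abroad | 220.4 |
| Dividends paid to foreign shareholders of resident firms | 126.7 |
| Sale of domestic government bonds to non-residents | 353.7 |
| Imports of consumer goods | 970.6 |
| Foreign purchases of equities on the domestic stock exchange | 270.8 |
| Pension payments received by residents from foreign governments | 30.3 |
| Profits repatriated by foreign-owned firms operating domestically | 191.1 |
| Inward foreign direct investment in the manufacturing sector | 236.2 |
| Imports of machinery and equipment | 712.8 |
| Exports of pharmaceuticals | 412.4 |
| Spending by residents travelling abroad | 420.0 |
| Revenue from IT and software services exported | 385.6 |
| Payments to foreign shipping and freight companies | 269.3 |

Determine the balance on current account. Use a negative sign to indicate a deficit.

-1828.7

Goods: -712.8 - 970.6 + 412.4 = -1271.0
Services: 73.7 + 385.6 - 420.0 - 269.3 - 187.3 = -417.3
Primary income: -191.1 - 126.7 = -317.8
Secondary income: 220.4 + 40.3 - 113.6 + 30.3 = 177.4
Current account = (-1271.0) + (-417.3) + (-317.8) + 177.4 = -1828.7
(Excluded from the current account — financial account: sale of domestic government bonds to non-residents 353.7, foreign purchases of equities on the domestic stock exchange 270.8, inward foreign direct investment in the manufacturing sector 236.2.)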